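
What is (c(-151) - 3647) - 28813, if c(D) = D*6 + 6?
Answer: -33360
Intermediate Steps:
c(D) = 6 + 6*D (c(D) = 6*D + 6 = 6 + 6*D)
(c(-151) - 3647) - 28813 = ((6 + 6*(-151)) - 3647) - 28813 = ((6 - 906) - 3647) - 28813 = (-900 - 3647) - 28813 = -4547 - 28813 = -33360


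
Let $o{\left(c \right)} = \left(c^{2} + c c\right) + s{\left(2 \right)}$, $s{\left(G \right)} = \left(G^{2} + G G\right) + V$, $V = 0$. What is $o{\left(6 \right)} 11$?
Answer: $880$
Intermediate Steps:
$s{\left(G \right)} = 2 G^{2}$ ($s{\left(G \right)} = \left(G^{2} + G G\right) + 0 = \left(G^{2} + G^{2}\right) + 0 = 2 G^{2} + 0 = 2 G^{2}$)
$o{\left(c \right)} = 8 + 2 c^{2}$ ($o{\left(c \right)} = \left(c^{2} + c c\right) + 2 \cdot 2^{2} = \left(c^{2} + c^{2}\right) + 2 \cdot 4 = 2 c^{2} + 8 = 8 + 2 c^{2}$)
$o{\left(6 \right)} 11 = \left(8 + 2 \cdot 6^{2}\right) 11 = \left(8 + 2 \cdot 36\right) 11 = \left(8 + 72\right) 11 = 80 \cdot 11 = 880$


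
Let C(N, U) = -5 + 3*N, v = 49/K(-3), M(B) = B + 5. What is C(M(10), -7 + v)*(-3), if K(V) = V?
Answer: -120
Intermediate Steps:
M(B) = 5 + B
v = -49/3 (v = 49/(-3) = 49*(-⅓) = -49/3 ≈ -16.333)
C(M(10), -7 + v)*(-3) = (-5 + 3*(5 + 10))*(-3) = (-5 + 3*15)*(-3) = (-5 + 45)*(-3) = 40*(-3) = -120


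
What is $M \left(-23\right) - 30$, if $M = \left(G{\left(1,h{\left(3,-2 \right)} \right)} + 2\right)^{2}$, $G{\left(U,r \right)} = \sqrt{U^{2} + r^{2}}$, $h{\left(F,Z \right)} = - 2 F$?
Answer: $-973 - 92 \sqrt{37} \approx -1532.6$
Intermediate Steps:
$M = \left(2 + \sqrt{37}\right)^{2}$ ($M = \left(\sqrt{1^{2} + \left(\left(-2\right) 3\right)^{2}} + 2\right)^{2} = \left(\sqrt{1 + \left(-6\right)^{2}} + 2\right)^{2} = \left(\sqrt{1 + 36} + 2\right)^{2} = \left(\sqrt{37} + 2\right)^{2} = \left(2 + \sqrt{37}\right)^{2} \approx 65.331$)
$M \left(-23\right) - 30 = \left(2 + \sqrt{37}\right)^{2} \left(-23\right) - 30 = - 23 \left(2 + \sqrt{37}\right)^{2} - 30 = -30 - 23 \left(2 + \sqrt{37}\right)^{2}$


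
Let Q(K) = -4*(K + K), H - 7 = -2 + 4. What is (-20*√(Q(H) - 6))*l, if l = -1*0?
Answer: 0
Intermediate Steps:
H = 9 (H = 7 + (-2 + 4) = 7 + 2 = 9)
l = 0
Q(K) = -8*K
(-20*√(Q(H) - 6))*l = -20*√(-8*9 - 6)*0 = -20*√(-72 - 6)*0 = -20*I*√78*0 = 0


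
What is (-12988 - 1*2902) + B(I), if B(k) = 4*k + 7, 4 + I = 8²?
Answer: -15643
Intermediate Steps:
I = 60 (I = -4 + 8² = -4 + 64 = 60)
B(k) = 7 + 4*k
(-12988 - 1*2902) + B(I) = (-12988 - 1*2902) + (7 + 4*60) = (-12988 - 2902) + (7 + 240) = -15890 + 247 = -15643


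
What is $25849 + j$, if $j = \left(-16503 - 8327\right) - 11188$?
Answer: $-10169$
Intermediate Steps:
$j = -36018$ ($j = -24830 - 11188 = -36018$)
$25849 + j = 25849 - 36018 = -10169$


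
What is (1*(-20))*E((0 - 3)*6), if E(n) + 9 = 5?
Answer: 80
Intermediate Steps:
E(n) = -4 (E(n) = -9 + 5 = -4)
(1*(-20))*E((0 - 3)*6) = (1*(-20))*(-4) = -20*(-4) = 80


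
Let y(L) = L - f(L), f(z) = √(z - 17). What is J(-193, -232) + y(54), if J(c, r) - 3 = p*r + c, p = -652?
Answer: 151128 - √37 ≈ 1.5112e+5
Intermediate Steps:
f(z) = √(-17 + z)
J(c, r) = 3 + c - 652*r (J(c, r) = 3 + (-652*r + c) = 3 + (c - 652*r) = 3 + c - 652*r)
y(L) = L - √(-17 + L)
J(-193, -232) + y(54) = (3 - 193 - 652*(-232)) + (54 - √(-17 + 54)) = (3 - 193 + 151264) + (54 - √37) = 151074 + (54 - √37) = 151128 - √37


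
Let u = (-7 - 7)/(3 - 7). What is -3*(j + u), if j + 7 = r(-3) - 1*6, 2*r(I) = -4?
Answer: 69/2 ≈ 34.500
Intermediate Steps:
r(I) = -2 (r(I) = (½)*(-4) = -2)
u = 7/2 (u = -14/(-4) = -14*(-¼) = 7/2 ≈ 3.5000)
j = -15 (j = -7 + (-2 - 1*6) = -7 + (-2 - 6) = -7 - 8 = -15)
-3*(j + u) = -3*(-15 + 7/2) = -3*(-23/2) = 69/2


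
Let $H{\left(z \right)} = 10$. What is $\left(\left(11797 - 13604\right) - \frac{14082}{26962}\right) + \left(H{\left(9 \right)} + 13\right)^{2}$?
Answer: $- \frac{17235759}{13481} \approx -1278.5$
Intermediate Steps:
$\left(\left(11797 - 13604\right) - \frac{14082}{26962}\right) + \left(H{\left(9 \right)} + 13\right)^{2} = \left(\left(11797 - 13604\right) - \frac{14082}{26962}\right) + \left(10 + 13\right)^{2} = \left(\left(11797 - 13604\right) - \frac{7041}{13481}\right) + 23^{2} = \left(-1807 - \frac{7041}{13481}\right) + 529 = - \frac{24367208}{13481} + 529 = - \frac{17235759}{13481}$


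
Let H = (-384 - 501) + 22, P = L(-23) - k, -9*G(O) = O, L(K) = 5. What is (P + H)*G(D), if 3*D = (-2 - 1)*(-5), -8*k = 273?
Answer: 10985/24 ≈ 457.71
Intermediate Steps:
k = -273/8 (k = -⅛*273 = -273/8 ≈ -34.125)
D = 5 (D = ((-2 - 1)*(-5))/3 = (-3*(-5))/3 = (⅓)*15 = 5)
G(O) = -O/9
P = 313/8 (P = 5 - 1*(-273/8) = 5 + 273/8 = 313/8 ≈ 39.125)
H = -863 (H = -885 + 22 = -863)
(P + H)*G(D) = (313/8 - 863)*(-⅑*5) = -6591/8*(-5/9) = 10985/24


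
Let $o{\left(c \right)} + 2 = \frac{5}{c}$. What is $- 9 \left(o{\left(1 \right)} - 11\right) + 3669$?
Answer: $3741$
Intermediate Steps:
$o{\left(c \right)} = -2 + \frac{5}{c}$
$- 9 \left(o{\left(1 \right)} - 11\right) + 3669 = - 9 \left(\left(-2 + \frac{5}{1}\right) - 11\right) + 3669 = - 9 \left(\left(-2 + 5 \cdot 1\right) - 11\right) + 3669 = - 9 \left(\left(-2 + 5\right) - 11\right) + 3669 = - 9 \left(3 - 11\right) + 3669 = \left(-9\right) \left(-8\right) + 3669 = 72 + 3669 = 3741$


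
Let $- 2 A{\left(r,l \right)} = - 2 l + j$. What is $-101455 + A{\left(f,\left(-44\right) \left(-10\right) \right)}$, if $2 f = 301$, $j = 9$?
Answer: $- \frac{202039}{2} \approx -1.0102 \cdot 10^{5}$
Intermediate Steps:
$f = \frac{301}{2}$ ($f = \frac{1}{2} \cdot 301 = \frac{301}{2} \approx 150.5$)
$A{\left(r,l \right)} = - \frac{9}{2} + l$ ($A{\left(r,l \right)} = - \frac{- 2 l + 9}{2} = - \frac{9 - 2 l}{2} = - \frac{9}{2} + l$)
$-101455 + A{\left(f,\left(-44\right) \left(-10\right) \right)} = -101455 - - \frac{871}{2} = -101455 + \left(- \frac{9}{2} + 440\right) = -101455 + \frac{871}{2} = - \frac{202039}{2}$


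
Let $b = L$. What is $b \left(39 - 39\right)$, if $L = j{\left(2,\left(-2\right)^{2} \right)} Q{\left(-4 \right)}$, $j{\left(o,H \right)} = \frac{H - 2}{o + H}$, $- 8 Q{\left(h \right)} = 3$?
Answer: $0$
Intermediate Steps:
$Q{\left(h \right)} = - \frac{3}{8}$ ($Q{\left(h \right)} = \left(- \frac{1}{8}\right) 3 = - \frac{3}{8}$)
$j{\left(o,H \right)} = \frac{-2 + H}{H + o}$
$L = - \frac{1}{8}$ ($L = \frac{-2 + \left(-2\right)^{2}}{\left(-2\right)^{2} + 2} \left(- \frac{3}{8}\right) = \frac{-2 + 4}{4 + 2} \left(- \frac{3}{8}\right) = \frac{1}{6} \cdot 2 \left(- \frac{3}{8}\right) = \frac{1}{3} \left(- \frac{3}{8}\right) = - \frac{1}{8} \approx -0.125$)
$b = - \frac{1}{8} \approx -0.125$
$b \left(39 - 39\right) = - \frac{39 - 39}{8} = \left(- \frac{1}{8}\right) 0 = 0$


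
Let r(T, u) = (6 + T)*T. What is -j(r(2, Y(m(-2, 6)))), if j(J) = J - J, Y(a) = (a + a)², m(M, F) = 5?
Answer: 0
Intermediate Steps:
Y(a) = 4*a² (Y(a) = (2*a)² = 4*a²)
r(T, u) = T*(6 + T)
j(J) = 0
-j(r(2, Y(m(-2, 6)))) = -1*0 = 0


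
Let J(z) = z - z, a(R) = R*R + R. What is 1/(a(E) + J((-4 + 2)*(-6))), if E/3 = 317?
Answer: 1/905352 ≈ 1.1045e-6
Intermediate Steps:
E = 951 (E = 3*317 = 951)
a(R) = R + R² (a(R) = R² + R = R + R²)
J(z) = 0
1/(a(E) + J((-4 + 2)*(-6))) = 1/(951*(1 + 951) + 0) = 1/(951*952 + 0) = 1/(905352 + 0) = 1/905352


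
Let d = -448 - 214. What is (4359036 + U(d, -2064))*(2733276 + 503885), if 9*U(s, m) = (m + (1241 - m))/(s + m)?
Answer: 346196849379636263/24534 ≈ 1.4111e+13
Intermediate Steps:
d = -662
U(s, m) = 1241/(9*(m + s)) (U(s, m) = ((m + (1241 - m))/(s + m))/9 = (1241/(m + s))/9 = 1241/(9*(m + s)))
(4359036 + U(d, -2064))*(2733276 + 503885) = (4359036 + 1241/(9*(-2064 - 662)))*(2733276 + 503885) = (4359036 + (1241/9)/(-2726))*3237161 = (4359036 + (1241/9)*(-1/2726))*3237161 = (4359036 - 1241/24534)*3237161 = (106944587983/24534)*3237161 = 346196849379636263/24534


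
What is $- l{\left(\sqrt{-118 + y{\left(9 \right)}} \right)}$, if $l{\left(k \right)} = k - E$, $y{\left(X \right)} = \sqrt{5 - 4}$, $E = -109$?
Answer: $-109 - 3 i \sqrt{13} \approx -109.0 - 10.817 i$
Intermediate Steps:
$y{\left(X \right)} = 1$ ($y{\left(X \right)} = \sqrt{1} = 1$)
$l{\left(k \right)} = 109 + k$ ($l{\left(k \right)} = k - -109 = k + 109 = 109 + k$)
$- l{\left(\sqrt{-118 + y{\left(9 \right)}} \right)} = - (109 + \sqrt{-118 + 1}) = - (109 + \sqrt{-117}) = - (109 + 3 i \sqrt{13}) = -109 - 3 i \sqrt{13}$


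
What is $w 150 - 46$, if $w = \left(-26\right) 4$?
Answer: $-15646$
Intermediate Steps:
$w = -104$
$w 150 - 46 = \left(-104\right) 150 - 46 = -15600 - 46 = -15646$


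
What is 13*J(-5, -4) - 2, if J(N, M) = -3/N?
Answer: 29/5 ≈ 5.8000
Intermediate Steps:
13*J(-5, -4) - 2 = 13*(-3/(-5)) - 2 = 13*(-3*(-1/5)) - 2 = 13*(3/5) - 2 = 39/5 - 2 = 29/5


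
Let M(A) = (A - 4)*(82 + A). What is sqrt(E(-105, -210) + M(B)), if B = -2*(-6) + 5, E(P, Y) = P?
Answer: sqrt(1182) ≈ 34.380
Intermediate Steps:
B = 17 (B = 12 + 5 = 17)
M(A) = (-4 + A)*(82 + A)
sqrt(E(-105, -210) + M(B)) = sqrt(-105 + (-328 + 17**2 + 78*17)) = sqrt(-105 + (-328 + 289 + 1326)) = sqrt(-105 + 1287) = sqrt(1182)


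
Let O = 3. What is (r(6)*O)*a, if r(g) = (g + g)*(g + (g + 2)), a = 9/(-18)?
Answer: -252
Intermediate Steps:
a = -1/2 (a = 9*(-1/18) = -1/2 ≈ -0.50000)
r(g) = 2*g*(2 + 2*g) (r(g) = (2*g)*(g + (2 + g)) = (2*g)*(2 + 2*g) = 2*g*(2 + 2*g))
(r(6)*O)*a = ((4*6*(1 + 6))*3)*(-1/2) = ((4*6*7)*3)*(-1/2) = (168*3)*(-1/2) = 504*(-1/2) = -252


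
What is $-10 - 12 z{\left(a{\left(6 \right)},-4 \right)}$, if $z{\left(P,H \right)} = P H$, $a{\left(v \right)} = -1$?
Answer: $-58$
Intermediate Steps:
$z{\left(P,H \right)} = H P$
$-10 - 12 z{\left(a{\left(6 \right)},-4 \right)} = -10 - 12 \left(\left(-4\right) \left(-1\right)\right) = -10 - 48 = -58$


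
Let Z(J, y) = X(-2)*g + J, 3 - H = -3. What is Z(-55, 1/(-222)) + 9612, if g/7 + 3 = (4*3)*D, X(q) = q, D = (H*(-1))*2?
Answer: 11615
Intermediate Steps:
H = 6 (H = 3 - 1*(-3) = 3 + 3 = 6)
D = -12 (D = (6*(-1))*2 = -6*2 = -12)
g = -1029 (g = -21 + 7*((4*3)*(-12)) = -21 + 7*(12*(-12)) = -21 + 7*(-144) = -21 - 1008 = -1029)
Z(J, y) = 2058 + J (Z(J, y) = -2*(-1029) + J = 2058 + J)
Z(-55, 1/(-222)) + 9612 = (2058 - 55) + 9612 = 2003 + 9612 = 11615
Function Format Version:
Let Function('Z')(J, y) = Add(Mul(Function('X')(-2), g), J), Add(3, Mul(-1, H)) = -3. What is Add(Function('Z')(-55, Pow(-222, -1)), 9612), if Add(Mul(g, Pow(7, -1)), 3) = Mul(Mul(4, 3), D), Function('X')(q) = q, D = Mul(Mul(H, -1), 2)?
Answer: 11615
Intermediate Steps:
H = 6 (H = Add(3, Mul(-1, -3)) = Add(3, 3) = 6)
D = -12 (D = Mul(Mul(6, -1), 2) = Mul(-6, 2) = -12)
g = -1029 (g = Add(-21, Mul(7, Mul(Mul(4, 3), -12))) = Add(-21, Mul(7, Mul(12, -12))) = Add(-21, Mul(7, -144)) = Add(-21, -1008) = -1029)
Function('Z')(J, y) = Add(2058, J) (Function('Z')(J, y) = Add(Mul(-2, -1029), J) = Add(2058, J))
Add(Function('Z')(-55, Pow(-222, -1)), 9612) = Add(Add(2058, -55), 9612) = Add(2003, 9612) = 11615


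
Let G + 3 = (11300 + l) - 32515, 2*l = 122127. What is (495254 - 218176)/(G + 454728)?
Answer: 554156/989147 ≈ 0.56024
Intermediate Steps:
l = 122127/2 (l = (1/2)*122127 = 122127/2 ≈ 61064.)
G = 79691/2 (G = -3 + ((11300 + 122127/2) - 32515) = -3 + (144727/2 - 32515) = -3 + 79697/2 = 79691/2 ≈ 39846.)
(495254 - 218176)/(G + 454728) = (495254 - 218176)/(79691/2 + 454728) = 277078/(989147/2) = 277078*(2/989147) = 554156/989147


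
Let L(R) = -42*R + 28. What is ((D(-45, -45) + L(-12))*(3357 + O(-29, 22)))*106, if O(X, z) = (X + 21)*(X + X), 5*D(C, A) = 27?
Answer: 1088304862/5 ≈ 2.1766e+8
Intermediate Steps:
L(R) = 28 - 42*R
D(C, A) = 27/5 (D(C, A) = (1/5)*27 = 27/5)
O(X, z) = 2*X*(21 + X) (O(X, z) = (21 + X)*(2*X) = 2*X*(21 + X))
((D(-45, -45) + L(-12))*(3357 + O(-29, 22)))*106 = ((27/5 + (28 - 42*(-12)))*(3357 + 2*(-29)*(21 - 29)))*106 = ((27/5 + (28 + 504))*(3357 + 2*(-29)*(-8)))*106 = ((27/5 + 532)*(3357 + 464))*106 = ((2687/5)*3821)*106 = (10267027/5)*106 = 1088304862/5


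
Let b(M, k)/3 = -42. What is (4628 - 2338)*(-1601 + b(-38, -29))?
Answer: -3954830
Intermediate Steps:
b(M, k) = -126 (b(M, k) = 3*(-42) = -126)
(4628 - 2338)*(-1601 + b(-38, -29)) = (4628 - 2338)*(-1601 - 126) = 2290*(-1727) = -3954830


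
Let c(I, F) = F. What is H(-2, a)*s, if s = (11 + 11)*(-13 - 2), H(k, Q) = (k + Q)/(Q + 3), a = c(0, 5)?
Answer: -495/4 ≈ -123.75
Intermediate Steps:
a = 5
H(k, Q) = (Q + k)/(3 + Q)
s = -330 (s = 22*(-15) = -330)
H(-2, a)*s = ((5 - 2)/(3 + 5))*(-330) = (3/8)*(-330) = -495/4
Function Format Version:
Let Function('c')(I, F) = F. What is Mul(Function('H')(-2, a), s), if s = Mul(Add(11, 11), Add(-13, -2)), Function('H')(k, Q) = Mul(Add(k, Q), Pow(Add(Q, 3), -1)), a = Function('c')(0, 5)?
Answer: Rational(-495, 4) ≈ -123.75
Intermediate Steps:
a = 5
Function('H')(k, Q) = Mul(Pow(Add(3, Q), -1), Add(Q, k)) (Function('H')(k, Q) = Mul(Add(Q, k), Pow(Add(3, Q), -1)) = Mul(Pow(Add(3, Q), -1), Add(Q, k)))
s = -330 (s = Mul(22, -15) = -330)
Mul(Function('H')(-2, a), s) = Mul(Mul(Pow(Add(3, 5), -1), Add(5, -2)), -330) = Mul(Mul(Pow(8, -1), 3), -330) = Mul(Mul(Rational(1, 8), 3), -330) = Mul(Rational(3, 8), -330) = Rational(-495, 4)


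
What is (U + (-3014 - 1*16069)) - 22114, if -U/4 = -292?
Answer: -40029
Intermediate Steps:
U = 1168 (U = -4*(-292) = 1168)
(U + (-3014 - 1*16069)) - 22114 = (1168 + (-3014 - 1*16069)) - 22114 = (1168 + (-3014 - 16069)) - 22114 = (1168 - 19083) - 22114 = -17915 - 22114 = -40029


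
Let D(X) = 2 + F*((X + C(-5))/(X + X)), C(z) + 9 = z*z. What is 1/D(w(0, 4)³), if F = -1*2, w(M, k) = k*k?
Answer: 256/255 ≈ 1.0039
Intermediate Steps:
w(M, k) = k²
C(z) = -9 + z² (C(z) = -9 + z*z = -9 + z²)
F = -2
D(X) = 2 - (16 + X)/X (D(X) = 2 - 2*(X + (-9 + (-5)²))/(X + X) = 2 - 2*(X + (-9 + 25))/(2*X) = 2 - 2*(X + 16)*1/(2*X) = 2 - 2*(16 + X)*1/(2*X) = 2 - (16 + X)/X)
1/D(w(0, 4)³) = 1/((-16 + (4²)³)/((4²)³)) = 1/((-16 + 16³)/(16³)) = 1/((-16 + 4096)/4096) = 1/((1/4096)*4080) = 1/(255/256) = 256/255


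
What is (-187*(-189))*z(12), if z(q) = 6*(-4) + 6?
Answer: -636174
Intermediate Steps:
z(q) = -18 (z(q) = -24 + 6 = -18)
(-187*(-189))*z(12) = -187*(-189)*(-18) = 35343*(-18) = -636174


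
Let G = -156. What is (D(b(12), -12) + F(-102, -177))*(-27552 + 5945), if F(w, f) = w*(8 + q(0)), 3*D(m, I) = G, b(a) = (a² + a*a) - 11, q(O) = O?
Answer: 18754876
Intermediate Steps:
b(a) = -11 + 2*a² (b(a) = (a² + a²) - 11 = 2*a² - 11 = -11 + 2*a²)
D(m, I) = -52 (D(m, I) = (⅓)*(-156) = -52)
F(w, f) = 8*w (F(w, f) = w*(8 + 0) = w*8 = 8*w)
(D(b(12), -12) + F(-102, -177))*(-27552 + 5945) = (-52 + 8*(-102))*(-27552 + 5945) = (-52 - 816)*(-21607) = -868*(-21607) = 18754876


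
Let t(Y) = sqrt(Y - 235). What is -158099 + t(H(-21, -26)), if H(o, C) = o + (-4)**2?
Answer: -158099 + 4*I*sqrt(15) ≈ -1.581e+5 + 15.492*I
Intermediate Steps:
H(o, C) = 16 + o (H(o, C) = o + 16 = 16 + o)
t(Y) = sqrt(-235 + Y)
-158099 + t(H(-21, -26)) = -158099 + sqrt(-235 + (16 - 21)) = -158099 + sqrt(-235 - 5) = -158099 + sqrt(-240) = -158099 + 4*I*sqrt(15)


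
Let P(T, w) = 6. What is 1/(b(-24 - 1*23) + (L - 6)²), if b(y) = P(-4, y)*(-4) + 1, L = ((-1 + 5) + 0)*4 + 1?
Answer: 1/98 ≈ 0.010204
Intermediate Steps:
L = 17 (L = (4 + 0)*4 + 1 = 4*4 + 1 = 16 + 1 = 17)
b(y) = -23 (b(y) = 6*(-4) + 1 = -24 + 1 = -23)
1/(b(-24 - 1*23) + (L - 6)²) = 1/(-23 + (17 - 6)²) = 1/(-23 + 11²) = 1/(-23 + 121) = 1/98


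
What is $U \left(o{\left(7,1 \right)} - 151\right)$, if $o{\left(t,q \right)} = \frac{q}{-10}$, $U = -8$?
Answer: $\frac{6044}{5} \approx 1208.8$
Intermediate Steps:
$o{\left(t,q \right)} = - \frac{q}{10}$ ($o{\left(t,q \right)} = q \left(- \frac{1}{10}\right) = - \frac{q}{10}$)
$U \left(o{\left(7,1 \right)} - 151\right) = - 8 \left(\left(- \frac{1}{10}\right) 1 - 151\right) = - 8 \left(- \frac{1}{10} - 151\right) = \left(-8\right) \left(- \frac{1511}{10}\right) = \frac{6044}{5}$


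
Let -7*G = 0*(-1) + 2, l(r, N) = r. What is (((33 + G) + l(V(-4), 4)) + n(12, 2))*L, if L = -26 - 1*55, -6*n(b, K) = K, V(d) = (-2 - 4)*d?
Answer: -31968/7 ≈ -4566.9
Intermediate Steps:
V(d) = -6*d
n(b, K) = -K/6
G = -2/7 (G = -(0*(-1) + 2)/7 = -(0 + 2)/7 = -1/7*2 = -2/7 ≈ -0.28571)
L = -81 (L = -26 - 55 = -81)
(((33 + G) + l(V(-4), 4)) + n(12, 2))*L = (((33 - 2/7) - 6*(-4)) - 1/6*2)*(-81) = ((229/7 + 24) - 1/3)*(-81) = (397/7 - 1/3)*(-81) = (1184/21)*(-81) = -31968/7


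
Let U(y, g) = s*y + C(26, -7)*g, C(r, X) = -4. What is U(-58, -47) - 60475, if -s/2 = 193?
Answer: -37899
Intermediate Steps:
s = -386 (s = -2*193 = -386)
U(y, g) = -386*y - 4*g
U(-58, -47) - 60475 = (-386*(-58) - 4*(-47)) - 60475 = (22388 + 188) - 60475 = 22576 - 60475 = -37899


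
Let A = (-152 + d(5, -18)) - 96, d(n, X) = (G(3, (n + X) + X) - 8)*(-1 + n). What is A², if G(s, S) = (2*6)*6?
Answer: 64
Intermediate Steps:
G(s, S) = 72 (G(s, S) = 12*6 = 72)
d(n, X) = -64 + 64*n (d(n, X) = (72 - 8)*(-1 + n) = 64*(-1 + n) = -64 + 64*n)
A = 8 (A = (-152 + (-64 + 64*5)) - 96 = (-152 + (-64 + 320)) - 96 = (-152 + 256) - 96 = 104 - 96 = 8)
A² = 8² = 64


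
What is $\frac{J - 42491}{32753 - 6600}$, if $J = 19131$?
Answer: $- \frac{23360}{26153} \approx -0.89321$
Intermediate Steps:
$\frac{J - 42491}{32753 - 6600} = \frac{19131 - 42491}{32753 - 6600} = - \frac{23360}{26153}$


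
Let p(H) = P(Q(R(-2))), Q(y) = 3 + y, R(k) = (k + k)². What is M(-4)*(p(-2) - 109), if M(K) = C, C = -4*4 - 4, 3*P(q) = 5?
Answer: 6440/3 ≈ 2146.7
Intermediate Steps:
R(k) = 4*k² (R(k) = (2*k)² = 4*k²)
P(q) = 5/3 (P(q) = (⅓)*5 = 5/3)
p(H) = 5/3
C = -20 (C = -16 - 4 = -20)
M(K) = -20
M(-4)*(p(-2) - 109) = -20*(5/3 - 109) = -20*(-322/3) = 6440/3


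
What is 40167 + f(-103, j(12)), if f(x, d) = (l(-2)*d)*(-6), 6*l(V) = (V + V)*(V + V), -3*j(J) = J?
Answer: 40231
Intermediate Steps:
j(J) = -J/3
l(V) = 2*V²/3 (l(V) = ((V + V)*(V + V))/6 = ((2*V)*(2*V))/6 = (4*V²)/6 = 2*V²/3)
f(x, d) = -16*d (f(x, d) = (((⅔)*(-2)²)*d)*(-6) = (((⅔)*4)*d)*(-6) = (8*d/3)*(-6) = -16*d)
40167 + f(-103, j(12)) = 40167 - (-16)*12/3 = 40167 - 16*(-4) = 40167 + 64 = 40231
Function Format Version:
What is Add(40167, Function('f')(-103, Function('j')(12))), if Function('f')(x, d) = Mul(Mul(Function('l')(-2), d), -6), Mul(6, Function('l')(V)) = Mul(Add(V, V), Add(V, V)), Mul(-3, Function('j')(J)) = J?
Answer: 40231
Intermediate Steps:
Function('j')(J) = Mul(Rational(-1, 3), J)
Function('l')(V) = Mul(Rational(2, 3), Pow(V, 2)) (Function('l')(V) = Mul(Rational(1, 6), Mul(Add(V, V), Add(V, V))) = Mul(Rational(1, 6), Mul(Mul(2, V), Mul(2, V))) = Mul(Rational(1, 6), Mul(4, Pow(V, 2))) = Mul(Rational(2, 3), Pow(V, 2)))
Function('f')(x, d) = Mul(-16, d) (Function('f')(x, d) = Mul(Mul(Mul(Rational(2, 3), Pow(-2, 2)), d), -6) = Mul(Mul(Mul(Rational(2, 3), 4), d), -6) = Mul(Mul(Rational(8, 3), d), -6) = Mul(-16, d))
Add(40167, Function('f')(-103, Function('j')(12))) = Add(40167, Mul(-16, Mul(Rational(-1, 3), 12))) = Add(40167, Mul(-16, -4)) = Add(40167, 64) = 40231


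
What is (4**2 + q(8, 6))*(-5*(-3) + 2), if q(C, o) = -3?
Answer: 221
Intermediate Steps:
(4**2 + q(8, 6))*(-5*(-3) + 2) = (4**2 - 3)*(-5*(-3) + 2) = (16 - 3)*(15 + 2) = 13*17 = 221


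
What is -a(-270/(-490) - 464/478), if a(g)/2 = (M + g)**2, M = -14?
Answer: -57033478322/137147521 ≈ -415.85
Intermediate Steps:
a(g) = 2*(-14 + g)**2
-a(-270/(-490) - 464/478) = -2*(-14 + (-270/(-490) - 464/478))**2 = -2*(-14 + (-270*(-1/490) - 464*1/478))**2 = -2*(-14 + (27/49 - 232/239))**2 = -2*(-14 - 4915/11711)**2 = -2*(-168869/11711)**2 = -2*28516739161/137147521 = -1*57033478322/137147521 = -57033478322/137147521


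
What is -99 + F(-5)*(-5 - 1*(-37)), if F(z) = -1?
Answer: -131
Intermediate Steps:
-99 + F(-5)*(-5 - 1*(-37)) = -99 - (-5 - 1*(-37)) = -99 - (-5 + 37) = -99 - 1*32 = -99 - 32 = -131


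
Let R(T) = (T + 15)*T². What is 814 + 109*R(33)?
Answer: 5698462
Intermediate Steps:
R(T) = T²*(15 + T) (R(T) = (15 + T)*T² = T²*(15 + T))
814 + 109*R(33) = 814 + 109*(33²*(15 + 33)) = 814 + 109*(1089*48) = 814 + 109*52272 = 814 + 5697648 = 5698462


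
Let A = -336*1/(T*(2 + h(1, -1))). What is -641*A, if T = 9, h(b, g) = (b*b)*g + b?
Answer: 35896/3 ≈ 11965.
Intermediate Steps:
h(b, g) = b + g*b² (h(b, g) = b²*g + b = g*b² + b = b + g*b²)
A = -56/3 (A = -336*1/(9*(2 + 1*(1 + 1*(-1)))) = -336*1/(9*(2 + 1*(1 - 1))) = -336*1/(9*(2 + 1*0)) = -336*1/(9*(2 + 0)) = -336/(9*2) = -336/18 = -336*1/18 = -56/3 ≈ -18.667)
-641*A = -641*(-56/3) = 35896/3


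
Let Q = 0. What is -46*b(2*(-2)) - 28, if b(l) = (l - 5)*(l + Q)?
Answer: -1684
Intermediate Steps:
b(l) = l*(-5 + l) (b(l) = (l - 5)*(l + 0) = (-5 + l)*l = l*(-5 + l))
-46*b(2*(-2)) - 28 = -46*2*(-2)*(-5 + 2*(-2)) - 28 = -(-184)*(-5 - 4) - 28 = -(-184)*(-9) - 28 = -46*36 - 28 = -1656 - 28 = -1684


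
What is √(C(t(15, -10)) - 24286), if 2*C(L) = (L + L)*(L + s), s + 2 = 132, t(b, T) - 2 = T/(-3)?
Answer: I*√212078/3 ≈ 153.51*I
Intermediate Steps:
t(b, T) = 2 - T/3 (t(b, T) = 2 + T/(-3) = 2 + T*(-⅓) = 2 - T/3)
s = 130 (s = -2 + 132 = 130)
C(L) = L*(130 + L) (C(L) = ((L + L)*(L + 130))/2 = ((2*L)*(130 + L))/2 = (2*L*(130 + L))/2 = L*(130 + L))
√(C(t(15, -10)) - 24286) = √((2 - ⅓*(-10))*(130 + (2 - ⅓*(-10))) - 24286) = √((2 + 10/3)*(130 + (2 + 10/3)) - 24286) = √(16*(130 + 16/3)/3 - 24286) = √((16/3)*(406/3) - 24286) = √(6496/9 - 24286) = √(-212078/9) = I*√212078/3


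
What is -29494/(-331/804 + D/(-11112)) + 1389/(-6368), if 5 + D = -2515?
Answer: 69915453098547/438328544 ≈ 1.5950e+5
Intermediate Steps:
D = -2520 (D = -5 - 2515 = -2520)
-29494/(-331/804 + D/(-11112)) + 1389/(-6368) = -29494/(-331/804 - 2520/(-11112)) + 1389/(-6368) = -29494/(-331*1/804 - 2520*(-1/11112)) + 1389*(-1/6368) = -29494/(-331/804 + 105/463) - 1389/6368 = -29494/(-68833/372252) - 1389/6368 = -29494*(-372252/68833) - 1389/6368 = 10979200488/68833 - 1389/6368 = 69915453098547/438328544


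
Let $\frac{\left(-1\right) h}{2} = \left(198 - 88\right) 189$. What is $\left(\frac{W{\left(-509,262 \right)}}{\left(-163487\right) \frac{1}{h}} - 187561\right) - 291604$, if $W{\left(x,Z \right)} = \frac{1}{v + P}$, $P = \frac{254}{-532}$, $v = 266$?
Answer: $- \frac{1844293834335005}{3848974441} \approx -4.7917 \cdot 10^{5}$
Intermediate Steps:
$P = - \frac{127}{266}$ ($P = 254 \left(- \frac{1}{532}\right) = - \frac{127}{266} \approx -0.47744$)
$h = -41580$ ($h = - 2 \left(198 - 88\right) 189 = - 2 \cdot 110 \cdot 189 = \left(-2\right) 20790 = -41580$)
$W{\left(x,Z \right)} = \frac{266}{70629}$ ($W{\left(x,Z \right)} = \frac{1}{266 - \frac{127}{266}} = \frac{1}{\frac{70629}{266}} = \frac{266}{70629}$)
$\left(\frac{W{\left(-509,262 \right)}}{\left(-163487\right) \frac{1}{h}} - 187561\right) - 291604 = \left(\frac{266}{70629 \left(- \frac{163487}{-41580}\right)} - 187561\right) - 291604 = \left(\frac{266}{70629 \left(\left(-163487\right) \left(- \frac{1}{41580}\right)\right)} - 187561\right) - 291604 = \left(\frac{266}{70629 \cdot \frac{163487}{41580}} - 187561\right) - 291604 = \left(\frac{266}{70629} \cdot \frac{41580}{163487} - 187561\right) - 291604 = \left(\frac{3686760}{3848974441} - 187561\right) - 291604 = - \frac{721917491441641}{3848974441} - 291604 = - \frac{1844293834335005}{3848974441}$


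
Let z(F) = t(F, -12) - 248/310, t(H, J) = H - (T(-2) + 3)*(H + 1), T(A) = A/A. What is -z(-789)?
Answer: -11811/5 ≈ -2362.2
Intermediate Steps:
T(A) = 1
t(H, J) = -4 - 3*H (t(H, J) = H - (1 + 3)*(H + 1) = H - 4*(1 + H) = H - (4 + 4*H) = H + (-4 - 4*H) = -4 - 3*H)
z(F) = -24/5 - 3*F (z(F) = (-4 - 3*F) - 248/310 = (-4 - 3*F) - 248*1/310 = (-4 - 3*F) - ⅘ = -24/5 - 3*F)
-z(-789) = -(-24/5 - 3*(-789)) = -(-24/5 + 2367) = -1*11811/5 = -11811/5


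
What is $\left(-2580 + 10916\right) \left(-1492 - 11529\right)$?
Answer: $-108543056$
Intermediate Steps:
$\left(-2580 + 10916\right) \left(-1492 - 11529\right) = 8336 \left(-13021\right) = -108543056$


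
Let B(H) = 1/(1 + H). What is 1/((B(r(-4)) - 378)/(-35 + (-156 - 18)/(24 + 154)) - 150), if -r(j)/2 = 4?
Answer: -22414/3126517 ≈ -0.0071690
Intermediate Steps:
r(j) = -8 (r(j) = -2*4 = -8)
1/((B(r(-4)) - 378)/(-35 + (-156 - 18)/(24 + 154)) - 150) = 1/((1/(1 - 8) - 378)/(-35 + (-156 - 18)/(24 + 154)) - 150) = 1/((1/(-7) - 378)/(-35 - 174/178) - 150) = 1/((-⅐ - 378)/(-35 - 174*1/178) - 150) = 1/(-2647/(7*(-35 - 87/89)) - 150) = 1/(-2647/(7*(-3202/89)) - 150) = 1/(-2647/7*(-89/3202) - 150) = 1/(235583/22414 - 150) = 1/(-3126517/22414) = -22414/3126517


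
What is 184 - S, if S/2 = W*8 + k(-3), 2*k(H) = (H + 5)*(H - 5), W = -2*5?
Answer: 360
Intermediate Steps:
W = -10
k(H) = (-5 + H)*(5 + H)/2 (k(H) = ((H + 5)*(H - 5))/2 = ((5 + H)*(-5 + H))/2 = ((-5 + H)*(5 + H))/2 = (-5 + H)*(5 + H)/2)
S = -176 (S = 2*(-10*8 + (-25/2 + (1/2)*(-3)**2)) = 2*(-80 + (-25/2 + (1/2)*9)) = 2*(-80 + (-25/2 + 9/2)) = 2*(-80 - 8) = 2*(-88) = -176)
184 - S = 184 - 1*(-176) = 184 + 176 = 360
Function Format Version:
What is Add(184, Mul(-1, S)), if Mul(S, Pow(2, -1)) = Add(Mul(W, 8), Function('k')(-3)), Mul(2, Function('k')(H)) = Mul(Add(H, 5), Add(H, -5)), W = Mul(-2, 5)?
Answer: 360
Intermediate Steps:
W = -10
Function('k')(H) = Mul(Rational(1, 2), Add(-5, H), Add(5, H)) (Function('k')(H) = Mul(Rational(1, 2), Mul(Add(H, 5), Add(H, -5))) = Mul(Rational(1, 2), Mul(Add(5, H), Add(-5, H))) = Mul(Rational(1, 2), Mul(Add(-5, H), Add(5, H))) = Mul(Rational(1, 2), Add(-5, H), Add(5, H)))
S = -176 (S = Mul(2, Add(Mul(-10, 8), Add(Rational(-25, 2), Mul(Rational(1, 2), Pow(-3, 2))))) = Mul(2, Add(-80, Add(Rational(-25, 2), Mul(Rational(1, 2), 9)))) = Mul(2, Add(-80, Add(Rational(-25, 2), Rational(9, 2)))) = Mul(2, Add(-80, -8)) = Mul(2, -88) = -176)
Add(184, Mul(-1, S)) = Add(184, Mul(-1, -176)) = Add(184, 176) = 360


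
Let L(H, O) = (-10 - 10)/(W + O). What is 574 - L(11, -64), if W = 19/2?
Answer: 62526/109 ≈ 573.63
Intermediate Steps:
W = 19/2 (W = 19*(½) = 19/2 ≈ 9.5000)
L(H, O) = -20/(19/2 + O) (L(H, O) = (-10 - 10)/(19/2 + O) = -20/(19/2 + O))
574 - L(11, -64) = 574 - (-40)/(19 + 2*(-64)) = 574 - (-40)/(19 - 128) = 574 - (-40)/(-109) = 574 - (-40)*(-1)/109 = 574 - 1*40/109 = 574 - 40/109 = 62526/109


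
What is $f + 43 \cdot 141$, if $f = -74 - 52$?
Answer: $5937$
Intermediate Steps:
$f = -126$ ($f = -74 - 52 = -126$)
$f + 43 \cdot 141 = -126 + 43 \cdot 141 = -126 + 6063 = 5937$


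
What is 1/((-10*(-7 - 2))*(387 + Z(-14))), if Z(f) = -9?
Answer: 1/34020 ≈ 2.9394e-5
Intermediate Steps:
1/((-10*(-7 - 2))*(387 + Z(-14))) = 1/((-10*(-7 - 2))*(387 - 9)) = 1/(-10*(-9)*378) = 1/(90*378) = 1/34020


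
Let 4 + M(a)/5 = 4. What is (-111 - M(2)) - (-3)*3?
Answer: -102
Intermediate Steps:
M(a) = 0 (M(a) = -20 + 5*4 = -20 + 20 = 0)
(-111 - M(2)) - (-3)*3 = (-111 - 1*0) - (-3)*3 = (-111 + 0) - 1*(-9) = -111 + 9 = -102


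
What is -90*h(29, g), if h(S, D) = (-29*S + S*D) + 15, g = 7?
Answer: 56070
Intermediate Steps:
h(S, D) = 15 - 29*S + D*S (h(S, D) = (-29*S + D*S) + 15 = 15 - 29*S + D*S)
-90*h(29, g) = -90*(15 - 29*29 + 7*29) = -90*(15 - 841 + 203) = -90*(-623) = 56070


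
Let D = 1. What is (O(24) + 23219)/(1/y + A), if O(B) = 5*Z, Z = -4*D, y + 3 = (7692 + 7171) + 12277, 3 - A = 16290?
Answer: -895521/628706 ≈ -1.4244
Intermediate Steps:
A = -16287 (A = 3 - 1*16290 = 3 - 16290 = -16287)
y = 27137 (y = -3 + ((7692 + 7171) + 12277) = -3 + (14863 + 12277) = -3 + 27140 = 27137)
Z = -4 (Z = -4*1 = -4)
O(B) = -20 (O(B) = 5*(-4) = -20)
(O(24) + 23219)/(1/y + A) = (-20 + 23219)/(1/27137 - 16287) = 23199/(1/27137 - 16287) = 23199/(-441980318/27137) = 23199*(-27137/441980318) = -895521/628706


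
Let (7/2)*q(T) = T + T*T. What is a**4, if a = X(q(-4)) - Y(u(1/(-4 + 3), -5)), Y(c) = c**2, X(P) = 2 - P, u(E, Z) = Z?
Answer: 1171350625/2401 ≈ 4.8786e+5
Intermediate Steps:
q(T) = 2*T/7 + 2*T**2/7 (q(T) = 2*(T + T*T)/7 = 2*(T + T**2)/7 = 2*T/7 + 2*T**2/7)
a = -185/7 (a = (2 - 2*(-4)*(1 - 4)/7) - 1*(-5)**2 = (2 - 2*(-4)*(-3)/7) - 1*25 = (2 - 1*24/7) - 25 = (2 - 24/7) - 25 = -10/7 - 25 = -185/7 ≈ -26.429)
a**4 = (-185/7)**4 = 1171350625/2401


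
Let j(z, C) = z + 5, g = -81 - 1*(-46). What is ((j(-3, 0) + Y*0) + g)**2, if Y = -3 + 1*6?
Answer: 1089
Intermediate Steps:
g = -35 (g = -81 + 46 = -35)
Y = 3 (Y = -3 + 6 = 3)
j(z, C) = 5 + z
((j(-3, 0) + Y*0) + g)**2 = (((5 - 3) + 3*0) - 35)**2 = ((2 + 0) - 35)**2 = (2 - 35)**2 = (-33)**2 = 1089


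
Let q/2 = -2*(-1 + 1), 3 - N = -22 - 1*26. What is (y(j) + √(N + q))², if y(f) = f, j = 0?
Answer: 51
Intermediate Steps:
N = 51 (N = 3 - (-22 - 1*26) = 3 - (-22 - 26) = 3 - 1*(-48) = 3 + 48 = 51)
q = 0 (q = 2*(-2*(-1 + 1)) = 2*(-2*0) = 2*0 = 0)
(y(j) + √(N + q))² = (0 + √(51 + 0))² = (0 + √51)² = (√51)² = 51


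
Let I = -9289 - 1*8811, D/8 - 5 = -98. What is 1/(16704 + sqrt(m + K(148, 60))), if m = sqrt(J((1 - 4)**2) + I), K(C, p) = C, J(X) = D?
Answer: 1/(16704 + sqrt(2)*sqrt(74 + I*sqrt(4711))) ≈ 5.9818e-5 - 1.86e-8*I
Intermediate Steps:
D = -744 (D = 40 + 8*(-98) = 40 - 784 = -744)
J(X) = -744
I = -18100 (I = -9289 - 8811 = -18100)
m = 2*I*sqrt(4711) (m = sqrt(-744 - 18100) = sqrt(-18844) = 2*I*sqrt(4711) ≈ 137.27*I)
1/(16704 + sqrt(m + K(148, 60))) = 1/(16704 + sqrt(2*I*sqrt(4711) + 148)) = 1/(16704 + sqrt(148 + 2*I*sqrt(4711)))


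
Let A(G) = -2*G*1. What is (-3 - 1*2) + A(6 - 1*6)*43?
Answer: -5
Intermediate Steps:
A(G) = -2*G
(-3 - 1*2) + A(6 - 1*6)*43 = (-3 - 1*2) - 2*(6 - 1*6)*43 = (-3 - 2) - 2*(6 - 6)*43 = -5 - 2*0*43 = -5 + 0*43 = -5 + 0 = -5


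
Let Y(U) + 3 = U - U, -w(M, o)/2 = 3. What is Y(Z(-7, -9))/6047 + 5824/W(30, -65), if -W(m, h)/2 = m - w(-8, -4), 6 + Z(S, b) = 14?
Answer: -4402243/54423 ≈ -80.889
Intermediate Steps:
Z(S, b) = 8 (Z(S, b) = -6 + 14 = 8)
w(M, o) = -6 (w(M, o) = -2*3 = -6)
Y(U) = -3 (Y(U) = -3 + (U - U) = -3 + 0 = -3)
W(m, h) = -12 - 2*m (W(m, h) = -2*(m - 1*(-6)) = -2*(m + 6) = -2*(6 + m) = -12 - 2*m)
Y(Z(-7, -9))/6047 + 5824/W(30, -65) = -3/6047 + 5824/(-12 - 2*30) = -3*1/6047 + 5824/(-12 - 60) = -3/6047 + 5824/(-72) = -3/6047 + 5824*(-1/72) = -3/6047 - 728/9 = -4402243/54423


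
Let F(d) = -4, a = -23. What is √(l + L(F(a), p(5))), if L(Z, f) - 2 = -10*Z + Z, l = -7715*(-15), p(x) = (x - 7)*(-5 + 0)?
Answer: √115763 ≈ 340.24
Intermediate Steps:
p(x) = 35 - 5*x (p(x) = (-7 + x)*(-5) = 35 - 5*x)
l = 115725
L(Z, f) = 2 - 9*Z (L(Z, f) = 2 + (-10*Z + Z) = 2 - 9*Z)
√(l + L(F(a), p(5))) = √(115725 + (2 - 9*(-4))) = √(115725 + (2 + 36)) = √(115725 + 38) = √115763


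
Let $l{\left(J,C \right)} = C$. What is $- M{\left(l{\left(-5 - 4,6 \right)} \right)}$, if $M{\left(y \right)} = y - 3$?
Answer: $-3$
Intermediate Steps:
$M{\left(y \right)} = -3 + y$ ($M{\left(y \right)} = y - 3 = -3 + y$)
$- M{\left(l{\left(-5 - 4,6 \right)} \right)} = - (-3 + 6) = \left(-1\right) 3 = -3$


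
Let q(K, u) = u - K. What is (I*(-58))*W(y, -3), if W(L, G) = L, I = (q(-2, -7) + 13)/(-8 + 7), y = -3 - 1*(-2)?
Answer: -464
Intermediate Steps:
y = -1 (y = -3 + 2 = -1)
I = -8 (I = ((-7 - 1*(-2)) + 13)/(-8 + 7) = ((-7 + 2) + 13)/(-1) = (-5 + 13)*(-1) = 8*(-1) = -8)
(I*(-58))*W(y, -3) = -8*(-58)*(-1) = 464*(-1) = -464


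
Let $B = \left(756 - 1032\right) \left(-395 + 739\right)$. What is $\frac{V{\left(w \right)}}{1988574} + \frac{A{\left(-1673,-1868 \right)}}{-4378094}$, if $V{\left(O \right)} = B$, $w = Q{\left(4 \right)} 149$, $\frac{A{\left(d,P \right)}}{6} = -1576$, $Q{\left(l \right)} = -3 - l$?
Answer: $- \frac{4724640488}{103644808309} \approx -0.045585$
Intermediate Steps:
$B = -94944$ ($B = \left(-276\right) 344 = -94944$)
$A{\left(d,P \right)} = -9456$ ($A{\left(d,P \right)} = 6 \left(-1576\right) = -9456$)
$w = -1043$ ($w = \left(-3 - 4\right) 149 = \left(-7\right) 149 = -1043$)
$V{\left(O \right)} = -94944$
$\frac{V{\left(w \right)}}{1988574} + \frac{A{\left(-1673,-1868 \right)}}{-4378094} = - \frac{94944}{1988574} - \frac{9456}{-4378094} = \left(-94944\right) \frac{1}{1988574} - - \frac{4728}{2189047} = - \frac{15824}{331429} + \frac{4728}{2189047} = - \frac{4724640488}{103644808309}$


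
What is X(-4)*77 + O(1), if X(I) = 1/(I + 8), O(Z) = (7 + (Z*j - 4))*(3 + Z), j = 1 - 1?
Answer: 125/4 ≈ 31.250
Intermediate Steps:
j = 0
O(Z) = 9 + 3*Z (O(Z) = (7 + (Z*0 - 4))*(3 + Z) = (7 + (0 - 4))*(3 + Z) = (7 - 4)*(3 + Z) = 3*(3 + Z) = 9 + 3*Z)
X(I) = 1/(8 + I)
X(-4)*77 + O(1) = 77/(8 - 4) + (9 + 3*1) = 77/4 + (9 + 3) = (¼)*77 + 12 = 77/4 + 12 = 125/4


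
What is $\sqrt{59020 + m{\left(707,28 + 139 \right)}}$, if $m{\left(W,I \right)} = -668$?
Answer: $4 \sqrt{3647} \approx 241.56$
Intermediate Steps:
$\sqrt{59020 + m{\left(707,28 + 139 \right)}} = \sqrt{59020 - 668} = \sqrt{58352} = 4 \sqrt{3647}$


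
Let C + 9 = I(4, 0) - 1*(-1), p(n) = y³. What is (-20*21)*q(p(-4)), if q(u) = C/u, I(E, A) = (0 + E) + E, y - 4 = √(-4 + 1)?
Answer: 0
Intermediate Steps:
y = 4 + I*√3 (y = 4 + √(-4 + 1) = 4 + √(-3) = 4 + I*√3 ≈ 4.0 + 1.732*I)
I(E, A) = 2*E (I(E, A) = E + E = 2*E)
p(n) = (4 + I*√3)³
C = 0 (C = -9 + (2*4 - 1*(-1)) = -9 + (8 + 1) = -9 + 9 = 0)
q(u) = 0 (q(u) = 0/u = 0)
(-20*21)*q(p(-4)) = -20*21*0 = -420*0 = 0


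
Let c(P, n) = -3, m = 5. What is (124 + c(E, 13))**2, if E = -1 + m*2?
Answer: 14641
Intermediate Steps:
E = 9 (E = -1 + 5*2 = -1 + 10 = 9)
(124 + c(E, 13))**2 = (124 - 3)**2 = 121**2 = 14641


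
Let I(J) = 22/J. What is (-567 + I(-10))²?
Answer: 8099716/25 ≈ 3.2399e+5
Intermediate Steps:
(-567 + I(-10))² = (-567 + 22/(-10))² = (-567 + 22*(-⅒))² = (-567 - 11/5)² = (-2846/5)² = 8099716/25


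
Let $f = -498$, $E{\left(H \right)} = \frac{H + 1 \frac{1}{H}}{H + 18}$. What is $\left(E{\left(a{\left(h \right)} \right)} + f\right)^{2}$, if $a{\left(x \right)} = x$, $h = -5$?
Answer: $\frac{6210064}{25} \approx 2.484 \cdot 10^{5}$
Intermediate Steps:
$E{\left(H \right)} = \frac{H + \frac{1}{H}}{18 + H}$
$\left(E{\left(a{\left(h \right)} \right)} + f\right)^{2} = \left(\frac{1 + \left(-5\right)^{2}}{\left(-5\right) \left(18 - 5\right)} - 498\right)^{2} = \left(- \frac{1 + 25}{5 \cdot 13} - 498\right)^{2} = \left(\left(- \frac{1}{5}\right) \frac{1}{13} \cdot 26 - 498\right)^{2} = \left(- \frac{2}{5} - 498\right)^{2} = \left(- \frac{2492}{5}\right)^{2} = \frac{6210064}{25}$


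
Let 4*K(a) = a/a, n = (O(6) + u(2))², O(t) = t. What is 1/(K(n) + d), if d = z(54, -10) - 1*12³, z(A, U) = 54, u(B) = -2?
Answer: -4/6695 ≈ -0.00059746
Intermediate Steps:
n = 16 (n = (6 - 2)² = 4² = 16)
K(a) = ¼ (K(a) = (a/a)/4 = (¼)*1 = ¼)
d = -1674 (d = 54 - 1*12³ = 54 - 1*1728 = 54 - 1728 = -1674)
1/(K(n) + d) = 1/(¼ - 1674) = 1/(-6695/4) = -4/6695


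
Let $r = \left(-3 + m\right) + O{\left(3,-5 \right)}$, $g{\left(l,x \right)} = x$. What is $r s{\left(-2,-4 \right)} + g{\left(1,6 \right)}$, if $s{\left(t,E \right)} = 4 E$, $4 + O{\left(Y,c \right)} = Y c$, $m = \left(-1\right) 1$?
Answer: $374$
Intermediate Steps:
$m = -1$
$O{\left(Y,c \right)} = -4 + Y c$
$r = -23$ ($r = \left(-3 - 1\right) + \left(-4 + 3 \left(-5\right)\right) = -4 - 19 = -23$)
$r s{\left(-2,-4 \right)} + g{\left(1,6 \right)} = - 23 \cdot 4 \left(-4\right) + 6 = \left(-23\right) \left(-16\right) + 6 = 368 + 6 = 374$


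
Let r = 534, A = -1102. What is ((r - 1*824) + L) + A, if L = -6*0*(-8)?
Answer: -1392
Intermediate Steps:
L = 0 (L = 0*(-8) = 0)
((r - 1*824) + L) + A = ((534 - 1*824) + 0) - 1102 = ((534 - 824) + 0) - 1102 = (-290 + 0) - 1102 = -290 - 1102 = -1392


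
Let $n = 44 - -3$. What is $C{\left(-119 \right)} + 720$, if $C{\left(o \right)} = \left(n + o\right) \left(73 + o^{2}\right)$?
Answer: $-1024128$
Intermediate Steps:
$n = 47$ ($n = 44 + 3 = 47$)
$C{\left(o \right)} = \left(47 + o\right) \left(73 + o^{2}\right)$
$C{\left(-119 \right)} + 720 = \left(3431 + \left(-119\right)^{3} + 47 \left(-119\right)^{2} + 73 \left(-119\right)\right) + 720 = \left(3431 - 1685159 + 47 \cdot 14161 - 8687\right) + 720 = \left(3431 - 1685159 + 665567 - 8687\right) + 720 = -1024848 + 720 = -1024128$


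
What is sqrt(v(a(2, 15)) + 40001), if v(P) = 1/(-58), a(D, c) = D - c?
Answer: sqrt(134563306)/58 ≈ 200.00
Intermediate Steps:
v(P) = -1/58
sqrt(v(a(2, 15)) + 40001) = sqrt(-1/58 + 40001) = sqrt(2320057/58) = sqrt(134563306)/58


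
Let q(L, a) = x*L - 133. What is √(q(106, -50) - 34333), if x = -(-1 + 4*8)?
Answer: 22*I*√78 ≈ 194.3*I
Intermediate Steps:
x = -31 (x = -(-1 + 32) = -1*31 = -31)
q(L, a) = -133 - 31*L (q(L, a) = -31*L - 133 = -133 - 31*L)
√(q(106, -50) - 34333) = √((-133 - 31*106) - 34333) = √((-133 - 3286) - 34333) = √(-3419 - 34333) = √(-37752) = 22*I*√78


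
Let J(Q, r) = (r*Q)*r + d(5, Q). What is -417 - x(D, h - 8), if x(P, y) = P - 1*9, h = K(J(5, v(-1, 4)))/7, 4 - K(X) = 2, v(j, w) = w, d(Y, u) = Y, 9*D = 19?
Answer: -3691/9 ≈ -410.11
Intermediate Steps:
D = 19/9 (D = (⅑)*19 = 19/9 ≈ 2.1111)
J(Q, r) = 5 + Q*r² (J(Q, r) = (r*Q)*r + 5 = (Q*r)*r + 5 = Q*r² + 5 = 5 + Q*r²)
K(X) = 2 (K(X) = 4 - 1*2 = 4 - 2 = 2)
h = 2/7 ≈ 0.28571
x(P, y) = -9 + P (x(P, y) = P - 9 = -9 + P)
-417 - x(D, h - 8) = -417 - (-9 + 19/9) = -417 - 1*(-62/9) = -417 + 62/9 = -3691/9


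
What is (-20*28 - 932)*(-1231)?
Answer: 1836652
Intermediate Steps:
(-20*28 - 932)*(-1231) = (-560 - 932)*(-1231) = -1492*(-1231) = 1836652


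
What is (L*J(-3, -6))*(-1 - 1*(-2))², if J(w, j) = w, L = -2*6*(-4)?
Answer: -144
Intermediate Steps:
L = 48 (L = -12*(-4) = 48)
(L*J(-3, -6))*(-1 - 1*(-2))² = (48*(-3))*(-1 - 1*(-2))² = -144*(-1 + 2)² = -144*1² = -144*1 = -144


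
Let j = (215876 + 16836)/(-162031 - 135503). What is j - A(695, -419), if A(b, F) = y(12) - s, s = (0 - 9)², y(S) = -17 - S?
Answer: 16248014/148767 ≈ 109.22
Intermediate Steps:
s = 81 (s = (-9)² = 81)
j = -116356/148767 (j = 232712/(-297534) = 232712*(-1/297534) = -116356/148767 ≈ -0.78214)
A(b, F) = -110 (A(b, F) = (-17 - 1*12) - 1*81 = (-17 - 12) - 81 = -29 - 81 = -110)
j - A(695, -419) = -116356/148767 - 1*(-110) = -116356/148767 + 110 = 16248014/148767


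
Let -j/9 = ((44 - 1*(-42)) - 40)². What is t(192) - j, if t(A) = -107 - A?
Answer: 18745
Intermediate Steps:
j = -19044 (j = -9*((44 - 1*(-42)) - 40)² = -9*((44 + 42) - 40)² = -9*(86 - 40)² = -9*46² = -9*2116 = -19044)
t(192) - j = (-107 - 1*192) - 1*(-19044) = (-107 - 192) + 19044 = -299 + 19044 = 18745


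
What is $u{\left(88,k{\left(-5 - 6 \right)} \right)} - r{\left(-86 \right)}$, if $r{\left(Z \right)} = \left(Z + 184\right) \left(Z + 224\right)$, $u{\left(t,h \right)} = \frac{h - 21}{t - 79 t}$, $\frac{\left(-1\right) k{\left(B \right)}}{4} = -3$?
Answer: $- \frac{30942909}{2288} \approx -13524.0$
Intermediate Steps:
$k{\left(B \right)} = 12$ ($k{\left(B \right)} = \left(-4\right) \left(-3\right) = 12$)
$u{\left(t,h \right)} = - \frac{-21 + h}{78 t}$ ($u{\left(t,h \right)} = \frac{-21 + h}{\left(-78\right) t} = \left(-21 + h\right) \left(- \frac{1}{78 t}\right) = - \frac{-21 + h}{78 t}$)
$r{\left(Z \right)} = \left(184 + Z\right) \left(224 + Z\right)$
$u{\left(88,k{\left(-5 - 6 \right)} \right)} - r{\left(-86 \right)} = \frac{21 - 12}{78 \cdot 88} - \left(41216 + \left(-86\right)^{2} + 408 \left(-86\right)\right) = \frac{1}{78} \cdot \frac{1}{88} \left(21 - 12\right) - \left(41216 + 7396 - 35088\right) = \frac{1}{78} \cdot \frac{1}{88} \cdot 9 - 13524 = \frac{3}{2288} - 13524 = - \frac{30942909}{2288}$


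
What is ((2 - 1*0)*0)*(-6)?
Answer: 0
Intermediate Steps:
((2 - 1*0)*0)*(-6) = ((2 + 0)*0)*(-6) = (2*0)*(-6) = 0*(-6) = 0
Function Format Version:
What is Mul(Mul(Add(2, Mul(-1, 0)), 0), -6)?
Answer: 0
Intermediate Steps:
Mul(Mul(Add(2, Mul(-1, 0)), 0), -6) = Mul(Mul(Add(2, 0), 0), -6) = Mul(Mul(2, 0), -6) = Mul(0, -6) = 0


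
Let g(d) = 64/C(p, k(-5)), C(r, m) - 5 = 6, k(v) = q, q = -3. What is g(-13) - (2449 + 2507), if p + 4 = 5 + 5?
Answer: -54452/11 ≈ -4950.2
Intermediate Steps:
p = 6 (p = -4 + (5 + 5) = -4 + 10 = 6)
k(v) = -3
C(r, m) = 11 (C(r, m) = 5 + 6 = 11)
g(d) = 64/11
g(-13) - (2449 + 2507) = 64/11 - (2449 + 2507) = 64/11 - 1*4956 = 64/11 - 4956 = -54452/11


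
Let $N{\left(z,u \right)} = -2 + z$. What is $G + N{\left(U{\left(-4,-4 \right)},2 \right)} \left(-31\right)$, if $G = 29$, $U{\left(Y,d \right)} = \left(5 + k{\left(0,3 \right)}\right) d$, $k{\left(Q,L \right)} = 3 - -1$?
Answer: $1207$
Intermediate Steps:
$k{\left(Q,L \right)} = 4$ ($k{\left(Q,L \right)} = 3 + 1 = 4$)
$U{\left(Y,d \right)} = 9 d$ ($U{\left(Y,d \right)} = \left(5 + 4\right) d = 9 d$)
$G + N{\left(U{\left(-4,-4 \right)},2 \right)} \left(-31\right) = 29 + \left(-2 + 9 \left(-4\right)\right) \left(-31\right) = 29 + \left(-2 - 36\right) \left(-31\right) = 29 - -1178 = 29 + 1178 = 1207$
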